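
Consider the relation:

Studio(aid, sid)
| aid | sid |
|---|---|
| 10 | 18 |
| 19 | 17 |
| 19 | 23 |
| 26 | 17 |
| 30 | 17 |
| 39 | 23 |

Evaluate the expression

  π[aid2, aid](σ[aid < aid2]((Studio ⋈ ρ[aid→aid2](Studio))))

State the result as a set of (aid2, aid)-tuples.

ρ[aid→aid2]: schema becomes (aid2, sid); tuples unchanged.
Studio ⋈ ρ[aid→aid2](Studio) (natural join on sid): {(10, 18, 10), (19, 17, 19), (19, 17, 26), (19, 17, 30), (19, 23, 19), (19, 23, 39), (26, 17, 19), (26, 17, 26), (26, 17, 30), (30, 17, 19), (30, 17, 26), (30, 17, 30), (39, 23, 19), (39, 23, 39)}
Filtering on aid < aid2 leaves {(19, 17, 26), (19, 17, 30), (19, 23, 39), (26, 17, 30)}.
π_{aid2, aid} gives {(26, 19), (30, 19), (30, 26), (39, 19)}.

{(26, 19), (30, 19), (30, 26), (39, 19)}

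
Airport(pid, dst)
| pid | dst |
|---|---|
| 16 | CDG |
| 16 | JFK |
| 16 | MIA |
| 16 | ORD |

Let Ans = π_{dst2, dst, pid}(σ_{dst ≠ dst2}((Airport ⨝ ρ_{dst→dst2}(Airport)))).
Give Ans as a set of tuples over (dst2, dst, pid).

{(CDG, JFK, 16), (CDG, MIA, 16), (CDG, ORD, 16), (JFK, CDG, 16), (JFK, MIA, 16), (JFK, ORD, 16), (MIA, CDG, 16), (MIA, JFK, 16), (MIA, ORD, 16), (ORD, CDG, 16), (ORD, JFK, 16), (ORD, MIA, 16)}

ρ[dst→dst2]: schema becomes (pid, dst2); tuples unchanged.
Natural join on pid: {(16, CDG, CDG), (16, CDG, JFK), (16, CDG, MIA), (16, CDG, ORD), (16, JFK, CDG), (16, JFK, JFK), (16, JFK, MIA), (16, JFK, ORD), (16, MIA, CDG), (16, MIA, JFK), (16, MIA, MIA), (16, MIA, ORD), (16, ORD, CDG), (16, ORD, JFK), (16, ORD, MIA), (16, ORD, ORD)}
Selection dst ≠ dst2: {(16, CDG, JFK), (16, CDG, MIA), (16, CDG, ORD), (16, JFK, CDG), (16, JFK, MIA), (16, JFK, ORD), (16, MIA, CDG), (16, MIA, JFK), (16, MIA, ORD), (16, ORD, CDG), (16, ORD, JFK), (16, ORD, MIA)}
Keep only column(s) dst2, dst, pid: {(CDG, JFK, 16), (CDG, MIA, 16), (CDG, ORD, 16), (JFK, CDG, 16), (JFK, MIA, 16), (JFK, ORD, 16), (MIA, CDG, 16), (MIA, JFK, 16), (MIA, ORD, 16), (ORD, CDG, 16), (ORD, JFK, 16), (ORD, MIA, 16)}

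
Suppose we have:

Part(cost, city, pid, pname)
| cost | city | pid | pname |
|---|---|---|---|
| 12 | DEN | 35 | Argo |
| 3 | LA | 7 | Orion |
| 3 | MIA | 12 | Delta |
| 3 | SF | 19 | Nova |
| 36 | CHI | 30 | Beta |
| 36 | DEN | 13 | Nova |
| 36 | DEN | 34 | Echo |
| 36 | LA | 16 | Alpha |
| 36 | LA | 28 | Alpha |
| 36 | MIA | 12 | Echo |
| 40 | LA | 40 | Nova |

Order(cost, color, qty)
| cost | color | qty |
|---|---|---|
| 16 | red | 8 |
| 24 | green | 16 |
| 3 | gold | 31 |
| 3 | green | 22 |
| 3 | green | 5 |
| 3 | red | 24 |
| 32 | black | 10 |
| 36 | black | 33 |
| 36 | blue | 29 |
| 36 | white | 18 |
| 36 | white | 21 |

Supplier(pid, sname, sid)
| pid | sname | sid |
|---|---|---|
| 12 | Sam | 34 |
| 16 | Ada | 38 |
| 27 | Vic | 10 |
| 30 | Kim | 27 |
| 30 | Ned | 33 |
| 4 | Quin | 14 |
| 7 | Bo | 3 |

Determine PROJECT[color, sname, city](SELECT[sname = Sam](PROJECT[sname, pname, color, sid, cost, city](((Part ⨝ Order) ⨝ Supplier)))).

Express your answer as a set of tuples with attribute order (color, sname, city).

{(black, Sam, MIA), (blue, Sam, MIA), (gold, Sam, MIA), (green, Sam, MIA), (red, Sam, MIA), (white, Sam, MIA)}

Natural join on cost: {(3, LA, 7, Orion, gold, 31), (3, LA, 7, Orion, green, 22), (3, LA, 7, Orion, green, 5), (3, LA, 7, Orion, red, 24), (3, MIA, 12, Delta, gold, 31), (3, MIA, 12, Delta, green, 22), (3, MIA, 12, Delta, green, 5), (3, MIA, 12, Delta, red, 24), (3, SF, 19, Nova, gold, 31), (3, SF, 19, Nova, green, 22), (3, SF, 19, Nova, green, 5), (3, SF, 19, Nova, red, 24), (36, CHI, 30, Beta, black, 33), (36, CHI, 30, Beta, blue, 29), (36, CHI, 30, Beta, white, 18), (36, CHI, 30, Beta, white, 21), (36, DEN, 13, Nova, black, 33), (36, DEN, 13, Nova, blue, 29), (36, DEN, 13, Nova, white, 18), (36, DEN, 13, Nova, white, 21), (36, DEN, 34, Echo, black, 33), (36, DEN, 34, Echo, blue, 29), (36, DEN, 34, Echo, white, 18), (36, DEN, 34, Echo, white, 21), (36, LA, 16, Alpha, black, 33), (36, LA, 16, Alpha, blue, 29), (36, LA, 16, Alpha, white, 18), (36, LA, 16, Alpha, white, 21), (36, LA, 28, Alpha, black, 33), (36, LA, 28, Alpha, blue, 29), (36, LA, 28, Alpha, white, 18), (36, LA, 28, Alpha, white, 21), (36, MIA, 12, Echo, black, 33), (36, MIA, 12, Echo, blue, 29), (36, MIA, 12, Echo, white, 18), (36, MIA, 12, Echo, white, 21)}
Natural join on pid: {(3, LA, 7, Orion, gold, 31, Bo, 3), (3, LA, 7, Orion, green, 22, Bo, 3), (3, LA, 7, Orion, green, 5, Bo, 3), (3, LA, 7, Orion, red, 24, Bo, 3), (3, MIA, 12, Delta, gold, 31, Sam, 34), (3, MIA, 12, Delta, green, 22, Sam, 34), (3, MIA, 12, Delta, green, 5, Sam, 34), (3, MIA, 12, Delta, red, 24, Sam, 34), (36, CHI, 30, Beta, black, 33, Kim, 27), (36, CHI, 30, Beta, black, 33, Ned, 33), (36, CHI, 30, Beta, blue, 29, Kim, 27), (36, CHI, 30, Beta, blue, 29, Ned, 33), (36, CHI, 30, Beta, white, 18, Kim, 27), (36, CHI, 30, Beta, white, 18, Ned, 33), (36, CHI, 30, Beta, white, 21, Kim, 27), (36, CHI, 30, Beta, white, 21, Ned, 33), (36, LA, 16, Alpha, black, 33, Ada, 38), (36, LA, 16, Alpha, blue, 29, Ada, 38), (36, LA, 16, Alpha, white, 18, Ada, 38), (36, LA, 16, Alpha, white, 21, Ada, 38), (36, MIA, 12, Echo, black, 33, Sam, 34), (36, MIA, 12, Echo, blue, 29, Sam, 34), (36, MIA, 12, Echo, white, 18, Sam, 34), (36, MIA, 12, Echo, white, 21, Sam, 34)}
Projecting to sname, pname, color, sid, cost, city (6 duplicate(s) eliminated): {(Ada, Alpha, black, 38, 36, LA), (Ada, Alpha, blue, 38, 36, LA), (Ada, Alpha, white, 38, 36, LA), (Bo, Orion, gold, 3, 3, LA), (Bo, Orion, green, 3, 3, LA), (Bo, Orion, red, 3, 3, LA), (Kim, Beta, black, 27, 36, CHI), (Kim, Beta, blue, 27, 36, CHI), (Kim, Beta, white, 27, 36, CHI), (Ned, Beta, black, 33, 36, CHI), (Ned, Beta, blue, 33, 36, CHI), (Ned, Beta, white, 33, 36, CHI), (Sam, Delta, gold, 34, 3, MIA), (Sam, Delta, green, 34, 3, MIA), (Sam, Delta, red, 34, 3, MIA), (Sam, Echo, black, 34, 36, MIA), (Sam, Echo, blue, 34, 36, MIA), (Sam, Echo, white, 34, 36, MIA)}
Filtering on sname = Sam leaves {(Sam, Delta, gold, 34, 3, MIA), (Sam, Delta, green, 34, 3, MIA), (Sam, Delta, red, 34, 3, MIA), (Sam, Echo, black, 34, 36, MIA), (Sam, Echo, blue, 34, 36, MIA), (Sam, Echo, white, 34, 36, MIA)}.
Projecting to color, sname, city: {(black, Sam, MIA), (blue, Sam, MIA), (gold, Sam, MIA), (green, Sam, MIA), (red, Sam, MIA), (white, Sam, MIA)}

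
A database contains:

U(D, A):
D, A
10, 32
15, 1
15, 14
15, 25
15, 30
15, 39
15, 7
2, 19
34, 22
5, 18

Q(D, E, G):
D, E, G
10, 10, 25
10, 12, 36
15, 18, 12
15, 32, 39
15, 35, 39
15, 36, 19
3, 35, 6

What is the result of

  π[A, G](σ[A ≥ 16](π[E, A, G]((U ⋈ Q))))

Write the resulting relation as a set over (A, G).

Natural join on D: {(10, 32, 10, 25), (10, 32, 12, 36), (15, 1, 18, 12), (15, 1, 32, 39), (15, 1, 35, 39), (15, 1, 36, 19), (15, 14, 18, 12), (15, 14, 32, 39), (15, 14, 35, 39), (15, 14, 36, 19), (15, 25, 18, 12), (15, 25, 32, 39), (15, 25, 35, 39), (15, 25, 36, 19), (15, 30, 18, 12), (15, 30, 32, 39), (15, 30, 35, 39), (15, 30, 36, 19), (15, 39, 18, 12), (15, 39, 32, 39), (15, 39, 35, 39), (15, 39, 36, 19), (15, 7, 18, 12), (15, 7, 32, 39), (15, 7, 35, 39), (15, 7, 36, 19)}
Keep only column(s) E, A, G: {(10, 32, 25), (12, 32, 36), (18, 1, 12), (18, 14, 12), (18, 25, 12), (18, 30, 12), (18, 39, 12), (18, 7, 12), (32, 1, 39), (32, 14, 39), (32, 25, 39), (32, 30, 39), (32, 39, 39), (32, 7, 39), (35, 1, 39), (35, 14, 39), (35, 25, 39), (35, 30, 39), (35, 39, 39), (35, 7, 39), (36, 1, 19), (36, 14, 19), (36, 25, 19), (36, 30, 19), (36, 39, 19), (36, 7, 19)}
σ[A ≥ 16]: keep tuples satisfying A ≥ 16 → {(10, 32, 25), (12, 32, 36), (18, 25, 12), (18, 30, 12), (18, 39, 12), (32, 25, 39), (32, 30, 39), (32, 39, 39), (35, 25, 39), (35, 30, 39), (35, 39, 39), (36, 25, 19), (36, 30, 19), (36, 39, 19)}
Keep only column(s) A, G (3 duplicate(s) eliminated): {(25, 12), (25, 19), (25, 39), (30, 12), (30, 19), (30, 39), (32, 25), (32, 36), (39, 12), (39, 19), (39, 39)}

{(25, 12), (25, 19), (25, 39), (30, 12), (30, 19), (30, 39), (32, 25), (32, 36), (39, 12), (39, 19), (39, 39)}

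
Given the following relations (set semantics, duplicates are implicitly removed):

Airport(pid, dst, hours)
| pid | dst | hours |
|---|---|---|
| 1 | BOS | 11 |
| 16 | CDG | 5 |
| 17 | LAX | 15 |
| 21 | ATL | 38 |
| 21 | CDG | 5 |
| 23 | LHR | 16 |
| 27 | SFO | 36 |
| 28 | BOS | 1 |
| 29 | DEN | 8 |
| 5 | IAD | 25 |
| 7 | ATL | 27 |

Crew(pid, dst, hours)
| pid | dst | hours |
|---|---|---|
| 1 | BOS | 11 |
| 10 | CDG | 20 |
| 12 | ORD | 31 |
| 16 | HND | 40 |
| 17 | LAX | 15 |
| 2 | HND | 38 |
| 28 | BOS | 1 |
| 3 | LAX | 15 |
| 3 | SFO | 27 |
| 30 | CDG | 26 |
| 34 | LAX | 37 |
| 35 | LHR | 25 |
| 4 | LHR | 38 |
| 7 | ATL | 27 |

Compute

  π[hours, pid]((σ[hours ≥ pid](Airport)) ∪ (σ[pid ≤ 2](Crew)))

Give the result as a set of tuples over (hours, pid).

{(11, 1), (25, 5), (27, 7), (36, 27), (38, 2), (38, 21)}

Filtering on hours ≥ pid leaves {(1, BOS, 11), (21, ATL, 38), (27, SFO, 36), (5, IAD, 25), (7, ATL, 27)}.
Filtering on pid ≤ 2 leaves {(1, BOS, 11), (2, HND, 38)}.
Taking the union: {(1, BOS, 11), (2, HND, 38), (21, ATL, 38), (27, SFO, 36), (5, IAD, 25), (7, ATL, 27)}
π[hours, pid]: project onto (hours, pid) → {(11, 1), (25, 5), (27, 7), (36, 27), (38, 2), (38, 21)}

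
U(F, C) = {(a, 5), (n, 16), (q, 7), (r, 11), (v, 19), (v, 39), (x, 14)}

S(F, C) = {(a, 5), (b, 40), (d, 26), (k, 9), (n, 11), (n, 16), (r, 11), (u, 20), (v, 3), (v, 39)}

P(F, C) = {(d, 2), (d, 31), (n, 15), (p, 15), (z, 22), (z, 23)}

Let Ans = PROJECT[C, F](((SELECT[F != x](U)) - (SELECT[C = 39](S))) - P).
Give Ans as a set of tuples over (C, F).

{(11, r), (16, n), (19, v), (5, a), (7, q)}

Filtering on F != x leaves {(a, 5), (n, 16), (q, 7), (r, 11), (v, 19), (v, 39)}.
Filtering on C = 39 leaves {(v, 39)}.
Set difference of the two operands is {(a, 5), (n, 16), (q, 7), (r, 11), (v, 19)}.
Set difference of the two operands is {(a, 5), (n, 16), (q, 7), (r, 11), (v, 19)}.
π[C, F]: project onto (C, F) → {(11, r), (16, n), (19, v), (5, a), (7, q)}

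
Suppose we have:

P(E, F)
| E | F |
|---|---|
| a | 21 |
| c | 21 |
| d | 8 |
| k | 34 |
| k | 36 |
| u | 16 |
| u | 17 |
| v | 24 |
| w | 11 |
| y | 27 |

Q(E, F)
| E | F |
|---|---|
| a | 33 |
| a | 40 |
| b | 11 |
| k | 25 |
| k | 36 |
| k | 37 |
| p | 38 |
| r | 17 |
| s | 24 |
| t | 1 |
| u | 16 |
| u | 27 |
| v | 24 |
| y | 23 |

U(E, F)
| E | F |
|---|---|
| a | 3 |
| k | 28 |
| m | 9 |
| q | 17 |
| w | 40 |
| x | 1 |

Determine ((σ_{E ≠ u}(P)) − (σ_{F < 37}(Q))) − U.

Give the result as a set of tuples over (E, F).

{(a, 21), (c, 21), (d, 8), (k, 34), (w, 11), (y, 27)}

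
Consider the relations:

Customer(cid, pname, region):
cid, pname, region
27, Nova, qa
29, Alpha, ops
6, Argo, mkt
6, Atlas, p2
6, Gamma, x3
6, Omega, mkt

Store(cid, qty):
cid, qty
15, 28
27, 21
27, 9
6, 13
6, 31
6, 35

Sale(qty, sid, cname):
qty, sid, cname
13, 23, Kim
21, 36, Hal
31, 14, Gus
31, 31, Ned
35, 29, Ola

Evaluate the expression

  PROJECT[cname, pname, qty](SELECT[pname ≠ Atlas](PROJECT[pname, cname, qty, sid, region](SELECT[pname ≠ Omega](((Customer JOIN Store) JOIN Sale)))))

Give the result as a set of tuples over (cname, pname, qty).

{(Gus, Argo, 31), (Gus, Gamma, 31), (Hal, Nova, 21), (Kim, Argo, 13), (Kim, Gamma, 13), (Ned, Argo, 31), (Ned, Gamma, 31), (Ola, Argo, 35), (Ola, Gamma, 35)}

Joining Customer and Store on cid yields {(27, Nova, qa, 21), (27, Nova, qa, 9), (6, Argo, mkt, 13), (6, Argo, mkt, 31), (6, Argo, mkt, 35), (6, Atlas, p2, 13), (6, Atlas, p2, 31), (6, Atlas, p2, 35), (6, Gamma, x3, 13), (6, Gamma, x3, 31), (6, Gamma, x3, 35), (6, Omega, mkt, 13), (6, Omega, mkt, 31), (6, Omega, mkt, 35)}.
Joining (Customer JOIN Store) and Sale on qty yields {(27, Nova, qa, 21, 36, Hal), (6, Argo, mkt, 13, 23, Kim), (6, Argo, mkt, 31, 14, Gus), (6, Argo, mkt, 31, 31, Ned), (6, Argo, mkt, 35, 29, Ola), (6, Atlas, p2, 13, 23, Kim), (6, Atlas, p2, 31, 14, Gus), (6, Atlas, p2, 31, 31, Ned), (6, Atlas, p2, 35, 29, Ola), (6, Gamma, x3, 13, 23, Kim), (6, Gamma, x3, 31, 14, Gus), (6, Gamma, x3, 31, 31, Ned), (6, Gamma, x3, 35, 29, Ola), (6, Omega, mkt, 13, 23, Kim), (6, Omega, mkt, 31, 14, Gus), (6, Omega, mkt, 31, 31, Ned), (6, Omega, mkt, 35, 29, Ola)}.
Filtering on pname ≠ Omega leaves {(27, Nova, qa, 21, 36, Hal), (6, Argo, mkt, 13, 23, Kim), (6, Argo, mkt, 31, 14, Gus), (6, Argo, mkt, 31, 31, Ned), (6, Argo, mkt, 35, 29, Ola), (6, Atlas, p2, 13, 23, Kim), (6, Atlas, p2, 31, 14, Gus), (6, Atlas, p2, 31, 31, Ned), (6, Atlas, p2, 35, 29, Ola), (6, Gamma, x3, 13, 23, Kim), (6, Gamma, x3, 31, 14, Gus), (6, Gamma, x3, 31, 31, Ned), (6, Gamma, x3, 35, 29, Ola)}.
Keep only column(s) pname, cname, qty, sid, region: {(Argo, Gus, 31, 14, mkt), (Argo, Kim, 13, 23, mkt), (Argo, Ned, 31, 31, mkt), (Argo, Ola, 35, 29, mkt), (Atlas, Gus, 31, 14, p2), (Atlas, Kim, 13, 23, p2), (Atlas, Ned, 31, 31, p2), (Atlas, Ola, 35, 29, p2), (Gamma, Gus, 31, 14, x3), (Gamma, Kim, 13, 23, x3), (Gamma, Ned, 31, 31, x3), (Gamma, Ola, 35, 29, x3), (Nova, Hal, 21, 36, qa)}
Filtering on pname ≠ Atlas leaves {(Argo, Gus, 31, 14, mkt), (Argo, Kim, 13, 23, mkt), (Argo, Ned, 31, 31, mkt), (Argo, Ola, 35, 29, mkt), (Gamma, Gus, 31, 14, x3), (Gamma, Kim, 13, 23, x3), (Gamma, Ned, 31, 31, x3), (Gamma, Ola, 35, 29, x3), (Nova, Hal, 21, 36, qa)}.
Keep only column(s) cname, pname, qty: {(Gus, Argo, 31), (Gus, Gamma, 31), (Hal, Nova, 21), (Kim, Argo, 13), (Kim, Gamma, 13), (Ned, Argo, 31), (Ned, Gamma, 31), (Ola, Argo, 35), (Ola, Gamma, 35)}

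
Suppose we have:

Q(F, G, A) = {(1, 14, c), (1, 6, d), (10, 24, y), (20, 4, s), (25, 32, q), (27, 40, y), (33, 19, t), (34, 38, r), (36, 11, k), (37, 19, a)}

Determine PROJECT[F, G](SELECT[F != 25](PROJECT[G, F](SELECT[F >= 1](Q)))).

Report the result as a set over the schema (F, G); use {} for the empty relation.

{(1, 14), (1, 6), (10, 24), (20, 4), (27, 40), (33, 19), (34, 38), (36, 11), (37, 19)}

Filtering on F >= 1 leaves {(1, 14, c), (1, 6, d), (10, 24, y), (20, 4, s), (25, 32, q), (27, 40, y), (33, 19, t), (34, 38, r), (36, 11, k), (37, 19, a)}.
Projecting to G, F: {(11, 36), (14, 1), (19, 33), (19, 37), (24, 10), (32, 25), (38, 34), (4, 20), (40, 27), (6, 1)}
Filtering on F != 25 leaves {(11, 36), (14, 1), (19, 33), (19, 37), (24, 10), (38, 34), (4, 20), (40, 27), (6, 1)}.
Projecting to F, G: {(1, 14), (1, 6), (10, 24), (20, 4), (27, 40), (33, 19), (34, 38), (36, 11), (37, 19)}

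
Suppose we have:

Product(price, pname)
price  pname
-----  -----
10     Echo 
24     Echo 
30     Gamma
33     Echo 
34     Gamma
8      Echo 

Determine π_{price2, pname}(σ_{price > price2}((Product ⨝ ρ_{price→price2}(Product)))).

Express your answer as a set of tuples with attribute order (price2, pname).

ρ[price→price2]: schema becomes (price2, pname); tuples unchanged.
Joining Product and ρ_{price→price2}(Product) on pname yields {(10, Echo, 10), (10, Echo, 24), (10, Echo, 33), (10, Echo, 8), (24, Echo, 10), (24, Echo, 24), (24, Echo, 33), (24, Echo, 8), (30, Gamma, 30), (30, Gamma, 34), (33, Echo, 10), (33, Echo, 24), (33, Echo, 33), (33, Echo, 8), (34, Gamma, 30), (34, Gamma, 34), (8, Echo, 10), (8, Echo, 24), (8, Echo, 33), (8, Echo, 8)}.
Filtering on price > price2 leaves {(10, Echo, 8), (24, Echo, 10), (24, Echo, 8), (33, Echo, 10), (33, Echo, 24), (33, Echo, 8), (34, Gamma, 30)}.
Projecting to price2, pname (3 duplicate(s) eliminated): {(10, Echo), (24, Echo), (30, Gamma), (8, Echo)}

{(10, Echo), (24, Echo), (30, Gamma), (8, Echo)}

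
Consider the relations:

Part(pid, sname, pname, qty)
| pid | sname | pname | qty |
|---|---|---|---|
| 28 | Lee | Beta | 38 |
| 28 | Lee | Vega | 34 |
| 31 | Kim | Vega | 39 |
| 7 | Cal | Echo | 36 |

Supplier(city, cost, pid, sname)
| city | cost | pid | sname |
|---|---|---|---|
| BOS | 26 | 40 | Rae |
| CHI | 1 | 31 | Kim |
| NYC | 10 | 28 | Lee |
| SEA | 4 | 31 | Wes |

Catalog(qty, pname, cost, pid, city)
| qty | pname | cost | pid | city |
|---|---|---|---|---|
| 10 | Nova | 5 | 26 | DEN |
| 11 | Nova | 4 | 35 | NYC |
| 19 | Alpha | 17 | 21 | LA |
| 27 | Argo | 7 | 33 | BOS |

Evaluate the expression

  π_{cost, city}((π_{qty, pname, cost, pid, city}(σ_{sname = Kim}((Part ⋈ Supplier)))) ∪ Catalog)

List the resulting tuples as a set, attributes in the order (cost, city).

Part ⋈ Supplier (natural join on pid, sname): {(28, Lee, Beta, 38, NYC, 10), (28, Lee, Vega, 34, NYC, 10), (31, Kim, Vega, 39, CHI, 1)}
Selection sname = Kim: {(31, Kim, Vega, 39, CHI, 1)}
π_{qty, pname, cost, pid, city} gives {(39, Vega, 1, 31, CHI)}.
Union: {(39, Vega, 1, 31, CHI)} with {(10, Nova, 5, 26, DEN), (11, Nova, 4, 35, NYC), (19, Alpha, 17, 21, LA), (27, Argo, 7, 33, BOS)} → {(10, Nova, 5, 26, DEN), (11, Nova, 4, 35, NYC), (19, Alpha, 17, 21, LA), (27, Argo, 7, 33, BOS), (39, Vega, 1, 31, CHI)}
π_{cost, city} gives {(1, CHI), (17, LA), (4, NYC), (5, DEN), (7, BOS)}.

{(1, CHI), (17, LA), (4, NYC), (5, DEN), (7, BOS)}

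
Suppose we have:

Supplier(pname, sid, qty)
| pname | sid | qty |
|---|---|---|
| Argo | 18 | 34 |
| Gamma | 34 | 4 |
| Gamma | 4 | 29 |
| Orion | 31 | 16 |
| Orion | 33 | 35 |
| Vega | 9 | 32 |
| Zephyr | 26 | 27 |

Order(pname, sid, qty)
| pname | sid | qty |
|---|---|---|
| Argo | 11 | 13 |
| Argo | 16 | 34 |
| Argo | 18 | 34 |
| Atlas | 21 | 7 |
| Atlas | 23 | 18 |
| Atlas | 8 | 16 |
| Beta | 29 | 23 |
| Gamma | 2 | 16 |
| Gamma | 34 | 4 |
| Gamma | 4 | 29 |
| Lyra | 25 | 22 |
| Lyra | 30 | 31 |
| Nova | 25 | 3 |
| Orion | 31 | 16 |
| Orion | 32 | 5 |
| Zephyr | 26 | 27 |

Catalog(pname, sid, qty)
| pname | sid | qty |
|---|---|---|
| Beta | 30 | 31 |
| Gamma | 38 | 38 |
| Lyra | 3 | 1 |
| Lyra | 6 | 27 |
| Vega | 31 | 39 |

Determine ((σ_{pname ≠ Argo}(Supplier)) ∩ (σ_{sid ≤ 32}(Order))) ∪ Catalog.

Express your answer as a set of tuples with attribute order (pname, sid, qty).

σ[pname ≠ Argo]: keep tuples satisfying pname ≠ Argo → {(Gamma, 34, 4), (Gamma, 4, 29), (Orion, 31, 16), (Orion, 33, 35), (Vega, 9, 32), (Zephyr, 26, 27)}
σ[sid ≤ 32]: keep tuples satisfying sid ≤ 32 → {(Argo, 11, 13), (Argo, 16, 34), (Argo, 18, 34), (Atlas, 21, 7), (Atlas, 23, 18), (Atlas, 8, 16), (Beta, 29, 23), (Gamma, 2, 16), (Gamma, 4, 29), (Lyra, 25, 22), (Lyra, 30, 31), (Nova, 25, 3), (Orion, 31, 16), (Orion, 32, 5), (Zephyr, 26, 27)}
Set intersection of the two operands is {(Gamma, 4, 29), (Orion, 31, 16), (Zephyr, 26, 27)}.
Set union of the two operands is {(Beta, 30, 31), (Gamma, 38, 38), (Gamma, 4, 29), (Lyra, 3, 1), (Lyra, 6, 27), (Orion, 31, 16), (Vega, 31, 39), (Zephyr, 26, 27)}.

{(Beta, 30, 31), (Gamma, 38, 38), (Gamma, 4, 29), (Lyra, 3, 1), (Lyra, 6, 27), (Orion, 31, 16), (Vega, 31, 39), (Zephyr, 26, 27)}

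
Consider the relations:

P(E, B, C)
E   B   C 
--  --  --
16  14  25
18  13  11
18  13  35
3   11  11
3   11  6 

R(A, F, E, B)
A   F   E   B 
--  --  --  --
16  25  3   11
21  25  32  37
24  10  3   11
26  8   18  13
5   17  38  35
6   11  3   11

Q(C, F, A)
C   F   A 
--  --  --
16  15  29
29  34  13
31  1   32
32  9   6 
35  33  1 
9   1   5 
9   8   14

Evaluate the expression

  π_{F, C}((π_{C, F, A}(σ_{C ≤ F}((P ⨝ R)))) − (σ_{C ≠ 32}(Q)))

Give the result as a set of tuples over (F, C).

{(10, 6), (11, 11), (11, 6), (25, 11), (25, 6)}

P ⋈ R (natural join on E, B): {(18, 13, 11, 26, 8), (18, 13, 35, 26, 8), (3, 11, 11, 16, 25), (3, 11, 11, 24, 10), (3, 11, 11, 6, 11), (3, 11, 6, 16, 25), (3, 11, 6, 24, 10), (3, 11, 6, 6, 11)}
σ[C ≤ F]: keep tuples satisfying C ≤ F → {(3, 11, 11, 16, 25), (3, 11, 11, 6, 11), (3, 11, 6, 16, 25), (3, 11, 6, 24, 10), (3, 11, 6, 6, 11)}
π[C, F, A]: project onto (C, F, A) → {(11, 11, 6), (11, 25, 16), (6, 10, 24), (6, 11, 6), (6, 25, 16)}
σ[C ≠ 32]: keep tuples satisfying C ≠ 32 → {(16, 15, 29), (29, 34, 13), (31, 1, 32), (35, 33, 1), (9, 1, 5), (9, 8, 14)}
Difference: {(11, 11, 6), (11, 25, 16), (6, 10, 24), (6, 11, 6), (6, 25, 16)} with {(16, 15, 29), (29, 34, 13), (31, 1, 32), (35, 33, 1), (9, 1, 5), (9, 8, 14)} → {(11, 11, 6), (11, 25, 16), (6, 10, 24), (6, 11, 6), (6, 25, 16)}
π[F, C]: project onto (F, C) → {(10, 6), (11, 11), (11, 6), (25, 11), (25, 6)}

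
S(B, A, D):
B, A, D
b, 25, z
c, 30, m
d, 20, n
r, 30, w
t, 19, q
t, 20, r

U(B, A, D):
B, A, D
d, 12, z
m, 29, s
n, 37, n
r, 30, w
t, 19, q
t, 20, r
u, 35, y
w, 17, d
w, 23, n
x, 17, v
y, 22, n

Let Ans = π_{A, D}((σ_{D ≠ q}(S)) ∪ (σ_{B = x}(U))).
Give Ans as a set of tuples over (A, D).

{(17, v), (20, n), (20, r), (25, z), (30, m), (30, w)}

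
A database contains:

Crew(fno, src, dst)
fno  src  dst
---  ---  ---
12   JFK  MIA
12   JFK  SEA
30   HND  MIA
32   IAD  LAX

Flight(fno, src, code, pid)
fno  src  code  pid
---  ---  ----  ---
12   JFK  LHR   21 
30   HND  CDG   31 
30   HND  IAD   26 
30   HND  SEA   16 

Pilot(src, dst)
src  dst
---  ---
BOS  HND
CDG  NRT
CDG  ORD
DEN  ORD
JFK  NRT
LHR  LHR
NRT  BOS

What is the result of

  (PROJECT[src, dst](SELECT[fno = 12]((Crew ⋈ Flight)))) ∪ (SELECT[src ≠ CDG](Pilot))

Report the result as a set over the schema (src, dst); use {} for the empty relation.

Natural join on fno, src: {(12, JFK, MIA, LHR, 21), (12, JFK, SEA, LHR, 21), (30, HND, MIA, CDG, 31), (30, HND, MIA, IAD, 26), (30, HND, MIA, SEA, 16)}
Filtering on fno = 12 leaves {(12, JFK, MIA, LHR, 21), (12, JFK, SEA, LHR, 21)}.
π[src, dst]: project onto (src, dst) → {(JFK, MIA), (JFK, SEA)}
Filtering on src ≠ CDG leaves {(BOS, HND), (DEN, ORD), (JFK, NRT), (LHR, LHR), (NRT, BOS)}.
Union: {(JFK, MIA), (JFK, SEA)} with {(BOS, HND), (DEN, ORD), (JFK, NRT), (LHR, LHR), (NRT, BOS)} → {(BOS, HND), (DEN, ORD), (JFK, MIA), (JFK, NRT), (JFK, SEA), (LHR, LHR), (NRT, BOS)}

{(BOS, HND), (DEN, ORD), (JFK, MIA), (JFK, NRT), (JFK, SEA), (LHR, LHR), (NRT, BOS)}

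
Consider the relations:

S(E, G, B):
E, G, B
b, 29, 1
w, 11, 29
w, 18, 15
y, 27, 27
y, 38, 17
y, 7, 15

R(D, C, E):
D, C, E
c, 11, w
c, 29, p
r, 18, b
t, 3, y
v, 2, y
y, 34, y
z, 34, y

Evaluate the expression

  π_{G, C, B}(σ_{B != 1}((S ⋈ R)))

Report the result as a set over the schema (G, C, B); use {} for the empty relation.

{(11, 11, 29), (18, 11, 15), (27, 2, 27), (27, 3, 27), (27, 34, 27), (38, 2, 17), (38, 3, 17), (38, 34, 17), (7, 2, 15), (7, 3, 15), (7, 34, 15)}

S ⋈ R (natural join on E): {(b, 29, 1, r, 18), (w, 11, 29, c, 11), (w, 18, 15, c, 11), (y, 27, 27, t, 3), (y, 27, 27, v, 2), (y, 27, 27, y, 34), (y, 27, 27, z, 34), (y, 38, 17, t, 3), (y, 38, 17, v, 2), (y, 38, 17, y, 34), (y, 38, 17, z, 34), (y, 7, 15, t, 3), (y, 7, 15, v, 2), (y, 7, 15, y, 34), (y, 7, 15, z, 34)}
Selection B != 1: {(w, 11, 29, c, 11), (w, 18, 15, c, 11), (y, 27, 27, t, 3), (y, 27, 27, v, 2), (y, 27, 27, y, 34), (y, 27, 27, z, 34), (y, 38, 17, t, 3), (y, 38, 17, v, 2), (y, 38, 17, y, 34), (y, 38, 17, z, 34), (y, 7, 15, t, 3), (y, 7, 15, v, 2), (y, 7, 15, y, 34), (y, 7, 15, z, 34)}
π[G, C, B]: project onto (G, C, B) (3 duplicate(s) eliminated) → {(11, 11, 29), (18, 11, 15), (27, 2, 27), (27, 3, 27), (27, 34, 27), (38, 2, 17), (38, 3, 17), (38, 34, 17), (7, 2, 15), (7, 3, 15), (7, 34, 15)}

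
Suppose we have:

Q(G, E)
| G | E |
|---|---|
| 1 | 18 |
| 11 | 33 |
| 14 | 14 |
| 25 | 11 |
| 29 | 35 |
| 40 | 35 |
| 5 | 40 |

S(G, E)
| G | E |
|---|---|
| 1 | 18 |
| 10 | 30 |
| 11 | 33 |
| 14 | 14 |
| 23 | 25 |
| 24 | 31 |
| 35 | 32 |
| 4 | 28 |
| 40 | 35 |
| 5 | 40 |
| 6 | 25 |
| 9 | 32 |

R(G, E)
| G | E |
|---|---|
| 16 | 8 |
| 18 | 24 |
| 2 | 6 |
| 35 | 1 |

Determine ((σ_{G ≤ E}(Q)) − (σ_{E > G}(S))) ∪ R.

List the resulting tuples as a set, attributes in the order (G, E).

{(14, 14), (16, 8), (18, 24), (2, 6), (29, 35), (35, 1)}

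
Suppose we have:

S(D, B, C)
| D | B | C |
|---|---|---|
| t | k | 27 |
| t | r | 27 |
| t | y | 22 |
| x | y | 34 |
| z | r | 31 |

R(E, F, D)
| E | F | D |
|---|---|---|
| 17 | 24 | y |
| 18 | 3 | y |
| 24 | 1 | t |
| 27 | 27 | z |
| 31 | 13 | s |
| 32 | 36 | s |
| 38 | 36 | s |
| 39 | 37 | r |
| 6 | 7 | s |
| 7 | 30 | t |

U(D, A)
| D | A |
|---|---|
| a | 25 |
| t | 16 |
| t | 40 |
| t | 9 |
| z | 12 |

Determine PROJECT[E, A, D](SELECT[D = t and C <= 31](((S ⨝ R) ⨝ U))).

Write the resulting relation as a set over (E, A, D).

{(24, 16, t), (24, 40, t), (24, 9, t), (7, 16, t), (7, 40, t), (7, 9, t)}

Natural join on D: {(t, k, 27, 24, 1), (t, k, 27, 7, 30), (t, r, 27, 24, 1), (t, r, 27, 7, 30), (t, y, 22, 24, 1), (t, y, 22, 7, 30), (z, r, 31, 27, 27)}
Natural join on D: {(t, k, 27, 24, 1, 16), (t, k, 27, 24, 1, 40), (t, k, 27, 24, 1, 9), (t, k, 27, 7, 30, 16), (t, k, 27, 7, 30, 40), (t, k, 27, 7, 30, 9), (t, r, 27, 24, 1, 16), (t, r, 27, 24, 1, 40), (t, r, 27, 24, 1, 9), (t, r, 27, 7, 30, 16), (t, r, 27, 7, 30, 40), (t, r, 27, 7, 30, 9), (t, y, 22, 24, 1, 16), (t, y, 22, 24, 1, 40), (t, y, 22, 24, 1, 9), (t, y, 22, 7, 30, 16), (t, y, 22, 7, 30, 40), (t, y, 22, 7, 30, 9), (z, r, 31, 27, 27, 12)}
Apply σ_{D = t and C <= 31}; surviving tuples: {(t, k, 27, 24, 1, 16), (t, k, 27, 24, 1, 40), (t, k, 27, 24, 1, 9), (t, k, 27, 7, 30, 16), (t, k, 27, 7, 30, 40), (t, k, 27, 7, 30, 9), (t, r, 27, 24, 1, 16), (t, r, 27, 24, 1, 40), (t, r, 27, 24, 1, 9), (t, r, 27, 7, 30, 16), (t, r, 27, 7, 30, 40), (t, r, 27, 7, 30, 9), (t, y, 22, 24, 1, 16), (t, y, 22, 24, 1, 40), (t, y, 22, 24, 1, 9), (t, y, 22, 7, 30, 16), (t, y, 22, 7, 30, 40), (t, y, 22, 7, 30, 9)}
π_{E, A, D} gives {(24, 16, t), (24, 40, t), (24, 9, t), (7, 16, t), (7, 40, t), (7, 9, t)} (12 duplicate(s) eliminated).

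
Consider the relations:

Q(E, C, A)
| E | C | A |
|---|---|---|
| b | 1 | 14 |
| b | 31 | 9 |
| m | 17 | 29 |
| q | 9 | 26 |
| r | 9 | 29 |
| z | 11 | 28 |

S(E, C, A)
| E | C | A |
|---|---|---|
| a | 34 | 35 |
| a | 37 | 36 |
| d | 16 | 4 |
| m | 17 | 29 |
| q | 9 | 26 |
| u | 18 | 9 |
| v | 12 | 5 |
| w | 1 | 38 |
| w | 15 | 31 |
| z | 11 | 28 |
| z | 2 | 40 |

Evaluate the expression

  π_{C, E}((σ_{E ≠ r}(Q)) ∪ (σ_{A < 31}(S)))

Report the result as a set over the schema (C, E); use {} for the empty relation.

{(1, b), (11, z), (12, v), (16, d), (17, m), (18, u), (31, b), (9, q)}

Filtering on E ≠ r leaves {(b, 1, 14), (b, 31, 9), (m, 17, 29), (q, 9, 26), (z, 11, 28)}.
Filtering on A < 31 leaves {(d, 16, 4), (m, 17, 29), (q, 9, 26), (u, 18, 9), (v, 12, 5), (z, 11, 28)}.
Set union of the two operands is {(b, 1, 14), (b, 31, 9), (d, 16, 4), (m, 17, 29), (q, 9, 26), (u, 18, 9), (v, 12, 5), (z, 11, 28)}.
Projecting to C, E: {(1, b), (11, z), (12, v), (16, d), (17, m), (18, u), (31, b), (9, q)}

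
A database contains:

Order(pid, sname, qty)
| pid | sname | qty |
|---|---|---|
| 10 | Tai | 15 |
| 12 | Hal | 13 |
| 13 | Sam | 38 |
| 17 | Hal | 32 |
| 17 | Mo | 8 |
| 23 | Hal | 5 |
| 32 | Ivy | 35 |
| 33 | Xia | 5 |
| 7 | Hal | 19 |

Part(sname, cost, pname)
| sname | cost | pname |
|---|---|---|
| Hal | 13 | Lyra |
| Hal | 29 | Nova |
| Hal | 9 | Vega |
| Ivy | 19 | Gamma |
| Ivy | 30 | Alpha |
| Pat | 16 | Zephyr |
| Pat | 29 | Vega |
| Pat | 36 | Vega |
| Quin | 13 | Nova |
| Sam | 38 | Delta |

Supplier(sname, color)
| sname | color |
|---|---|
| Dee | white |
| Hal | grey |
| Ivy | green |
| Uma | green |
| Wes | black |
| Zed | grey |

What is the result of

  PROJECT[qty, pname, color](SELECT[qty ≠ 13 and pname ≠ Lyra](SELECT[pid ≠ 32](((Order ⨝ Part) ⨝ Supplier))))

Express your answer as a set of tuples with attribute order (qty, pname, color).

{(19, Nova, grey), (19, Vega, grey), (32, Nova, grey), (32, Vega, grey), (5, Nova, grey), (5, Vega, grey)}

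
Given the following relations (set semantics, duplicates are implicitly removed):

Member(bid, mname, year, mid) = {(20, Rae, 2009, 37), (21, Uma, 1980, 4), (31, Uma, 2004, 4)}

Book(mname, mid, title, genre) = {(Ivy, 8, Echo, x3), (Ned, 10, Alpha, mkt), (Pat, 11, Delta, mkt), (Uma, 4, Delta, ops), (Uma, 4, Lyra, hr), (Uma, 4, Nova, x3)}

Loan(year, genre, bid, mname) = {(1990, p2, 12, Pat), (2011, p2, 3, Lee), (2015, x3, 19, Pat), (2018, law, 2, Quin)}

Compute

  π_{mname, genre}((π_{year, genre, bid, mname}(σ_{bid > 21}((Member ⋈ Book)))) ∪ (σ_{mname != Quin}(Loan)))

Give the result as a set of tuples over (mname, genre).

{(Lee, p2), (Pat, p2), (Pat, x3), (Uma, hr), (Uma, ops), (Uma, x3)}

Natural join on mname, mid: {(21, Uma, 1980, 4, Delta, ops), (21, Uma, 1980, 4, Lyra, hr), (21, Uma, 1980, 4, Nova, x3), (31, Uma, 2004, 4, Delta, ops), (31, Uma, 2004, 4, Lyra, hr), (31, Uma, 2004, 4, Nova, x3)}
Apply σ_{bid > 21}; surviving tuples: {(31, Uma, 2004, 4, Delta, ops), (31, Uma, 2004, 4, Lyra, hr), (31, Uma, 2004, 4, Nova, x3)}
Projecting to year, genre, bid, mname: {(2004, hr, 31, Uma), (2004, ops, 31, Uma), (2004, x3, 31, Uma)}
Apply σ_{mname != Quin}; surviving tuples: {(1990, p2, 12, Pat), (2011, p2, 3, Lee), (2015, x3, 19, Pat)}
Set union of the two operands is {(1990, p2, 12, Pat), (2004, hr, 31, Uma), (2004, ops, 31, Uma), (2004, x3, 31, Uma), (2011, p2, 3, Lee), (2015, x3, 19, Pat)}.
Projecting to mname, genre: {(Lee, p2), (Pat, p2), (Pat, x3), (Uma, hr), (Uma, ops), (Uma, x3)}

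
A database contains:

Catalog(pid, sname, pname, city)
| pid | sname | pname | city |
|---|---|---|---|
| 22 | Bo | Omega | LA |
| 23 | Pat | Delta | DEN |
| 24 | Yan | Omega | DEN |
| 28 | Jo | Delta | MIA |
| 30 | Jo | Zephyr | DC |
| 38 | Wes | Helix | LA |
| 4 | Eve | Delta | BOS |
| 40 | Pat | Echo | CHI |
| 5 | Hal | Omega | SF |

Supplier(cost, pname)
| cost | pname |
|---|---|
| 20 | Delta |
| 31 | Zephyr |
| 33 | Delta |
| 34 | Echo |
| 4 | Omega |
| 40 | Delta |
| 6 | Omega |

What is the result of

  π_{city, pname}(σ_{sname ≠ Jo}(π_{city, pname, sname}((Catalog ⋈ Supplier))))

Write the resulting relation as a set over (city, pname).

{(BOS, Delta), (CHI, Echo), (DEN, Delta), (DEN, Omega), (LA, Omega), (SF, Omega)}

Catalog ⋈ Supplier (natural join on pname): {(22, Bo, Omega, LA, 4), (22, Bo, Omega, LA, 6), (23, Pat, Delta, DEN, 20), (23, Pat, Delta, DEN, 33), (23, Pat, Delta, DEN, 40), (24, Yan, Omega, DEN, 4), (24, Yan, Omega, DEN, 6), (28, Jo, Delta, MIA, 20), (28, Jo, Delta, MIA, 33), (28, Jo, Delta, MIA, 40), (30, Jo, Zephyr, DC, 31), (4, Eve, Delta, BOS, 20), (4, Eve, Delta, BOS, 33), (4, Eve, Delta, BOS, 40), (40, Pat, Echo, CHI, 34), (5, Hal, Omega, SF, 4), (5, Hal, Omega, SF, 6)}
π_{city, pname, sname} gives {(BOS, Delta, Eve), (CHI, Echo, Pat), (DC, Zephyr, Jo), (DEN, Delta, Pat), (DEN, Omega, Yan), (LA, Omega, Bo), (MIA, Delta, Jo), (SF, Omega, Hal)} (9 duplicate(s) eliminated).
Apply σ_{sname ≠ Jo}; surviving tuples: {(BOS, Delta, Eve), (CHI, Echo, Pat), (DEN, Delta, Pat), (DEN, Omega, Yan), (LA, Omega, Bo), (SF, Omega, Hal)}
π_{city, pname} gives {(BOS, Delta), (CHI, Echo), (DEN, Delta), (DEN, Omega), (LA, Omega), (SF, Omega)}.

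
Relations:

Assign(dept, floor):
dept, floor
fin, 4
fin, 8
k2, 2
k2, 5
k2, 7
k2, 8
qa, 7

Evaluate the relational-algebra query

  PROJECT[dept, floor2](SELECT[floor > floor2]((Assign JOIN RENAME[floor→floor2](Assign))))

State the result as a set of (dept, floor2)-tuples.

{(fin, 4), (k2, 2), (k2, 5), (k2, 7)}

ρ[floor→floor2]: schema becomes (dept, floor2); tuples unchanged.
Natural join on dept: {(fin, 4, 4), (fin, 4, 8), (fin, 8, 4), (fin, 8, 8), (k2, 2, 2), (k2, 2, 5), (k2, 2, 7), (k2, 2, 8), (k2, 5, 2), (k2, 5, 5), (k2, 5, 7), (k2, 5, 8), (k2, 7, 2), (k2, 7, 5), (k2, 7, 7), (k2, 7, 8), (k2, 8, 2), (k2, 8, 5), (k2, 8, 7), (k2, 8, 8), (qa, 7, 7)}
Apply σ_{floor > floor2}; surviving tuples: {(fin, 8, 4), (k2, 5, 2), (k2, 7, 2), (k2, 7, 5), (k2, 8, 2), (k2, 8, 5), (k2, 8, 7)}
Keep only column(s) dept, floor2 (3 duplicate(s) eliminated): {(fin, 4), (k2, 2), (k2, 5), (k2, 7)}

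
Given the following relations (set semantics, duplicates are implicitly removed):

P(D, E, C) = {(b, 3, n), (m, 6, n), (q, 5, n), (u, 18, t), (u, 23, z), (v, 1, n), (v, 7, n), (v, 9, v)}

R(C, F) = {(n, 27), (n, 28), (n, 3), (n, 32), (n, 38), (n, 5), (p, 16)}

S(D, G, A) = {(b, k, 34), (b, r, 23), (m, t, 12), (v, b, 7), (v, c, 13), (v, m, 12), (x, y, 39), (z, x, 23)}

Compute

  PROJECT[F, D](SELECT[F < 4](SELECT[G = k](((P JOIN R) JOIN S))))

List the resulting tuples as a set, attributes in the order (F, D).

Natural join on C: {(b, 3, n, 27), (b, 3, n, 28), (b, 3, n, 3), (b, 3, n, 32), (b, 3, n, 38), (b, 3, n, 5), (m, 6, n, 27), (m, 6, n, 28), (m, 6, n, 3), (m, 6, n, 32), (m, 6, n, 38), (m, 6, n, 5), (q, 5, n, 27), (q, 5, n, 28), (q, 5, n, 3), (q, 5, n, 32), (q, 5, n, 38), (q, 5, n, 5), (v, 1, n, 27), (v, 1, n, 28), (v, 1, n, 3), (v, 1, n, 32), (v, 1, n, 38), (v, 1, n, 5), (v, 7, n, 27), (v, 7, n, 28), (v, 7, n, 3), (v, 7, n, 32), (v, 7, n, 38), (v, 7, n, 5)}
Natural join on D: {(b, 3, n, 27, k, 34), (b, 3, n, 27, r, 23), (b, 3, n, 28, k, 34), (b, 3, n, 28, r, 23), (b, 3, n, 3, k, 34), (b, 3, n, 3, r, 23), (b, 3, n, 32, k, 34), (b, 3, n, 32, r, 23), (b, 3, n, 38, k, 34), (b, 3, n, 38, r, 23), (b, 3, n, 5, k, 34), (b, 3, n, 5, r, 23), (m, 6, n, 27, t, 12), (m, 6, n, 28, t, 12), (m, 6, n, 3, t, 12), (m, 6, n, 32, t, 12), (m, 6, n, 38, t, 12), (m, 6, n, 5, t, 12), (v, 1, n, 27, b, 7), (v, 1, n, 27, c, 13), (v, 1, n, 27, m, 12), (v, 1, n, 28, b, 7), (v, 1, n, 28, c, 13), (v, 1, n, 28, m, 12), (v, 1, n, 3, b, 7), (v, 1, n, 3, c, 13), (v, 1, n, 3, m, 12), (v, 1, n, 32, b, 7), (v, 1, n, 32, c, 13), (v, 1, n, 32, m, 12), (v, 1, n, 38, b, 7), (v, 1, n, 38, c, 13), (v, 1, n, 38, m, 12), (v, 1, n, 5, b, 7), (v, 1, n, 5, c, 13), (v, 1, n, 5, m, 12), (v, 7, n, 27, b, 7), (v, 7, n, 27, c, 13), (v, 7, n, 27, m, 12), (v, 7, n, 28, b, 7), (v, 7, n, 28, c, 13), (v, 7, n, 28, m, 12), (v, 7, n, 3, b, 7), (v, 7, n, 3, c, 13), (v, 7, n, 3, m, 12), (v, 7, n, 32, b, 7), (v, 7, n, 32, c, 13), (v, 7, n, 32, m, 12), (v, 7, n, 38, b, 7), (v, 7, n, 38, c, 13), (v, 7, n, 38, m, 12), (v, 7, n, 5, b, 7), (v, 7, n, 5, c, 13), (v, 7, n, 5, m, 12)}
Selection G = k: {(b, 3, n, 27, k, 34), (b, 3, n, 28, k, 34), (b, 3, n, 3, k, 34), (b, 3, n, 32, k, 34), (b, 3, n, 38, k, 34), (b, 3, n, 5, k, 34)}
Selection F < 4: {(b, 3, n, 3, k, 34)}
π_{F, D} gives {(3, b)}.

{(3, b)}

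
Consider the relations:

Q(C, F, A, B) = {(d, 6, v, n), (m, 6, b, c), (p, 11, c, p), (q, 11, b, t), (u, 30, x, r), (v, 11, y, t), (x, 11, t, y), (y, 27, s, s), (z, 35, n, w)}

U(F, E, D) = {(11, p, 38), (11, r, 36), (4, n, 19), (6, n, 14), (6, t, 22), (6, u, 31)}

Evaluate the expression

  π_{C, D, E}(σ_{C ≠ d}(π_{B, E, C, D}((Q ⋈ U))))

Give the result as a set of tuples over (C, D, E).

Joining Q and U on F yields {(d, 6, v, n, n, 14), (d, 6, v, n, t, 22), (d, 6, v, n, u, 31), (m, 6, b, c, n, 14), (m, 6, b, c, t, 22), (m, 6, b, c, u, 31), (p, 11, c, p, p, 38), (p, 11, c, p, r, 36), (q, 11, b, t, p, 38), (q, 11, b, t, r, 36), (v, 11, y, t, p, 38), (v, 11, y, t, r, 36), (x, 11, t, y, p, 38), (x, 11, t, y, r, 36)}.
π[B, E, C, D]: project onto (B, E, C, D) → {(c, n, m, 14), (c, t, m, 22), (c, u, m, 31), (n, n, d, 14), (n, t, d, 22), (n, u, d, 31), (p, p, p, 38), (p, r, p, 36), (t, p, q, 38), (t, p, v, 38), (t, r, q, 36), (t, r, v, 36), (y, p, x, 38), (y, r, x, 36)}
Filtering on C ≠ d leaves {(c, n, m, 14), (c, t, m, 22), (c, u, m, 31), (p, p, p, 38), (p, r, p, 36), (t, p, q, 38), (t, p, v, 38), (t, r, q, 36), (t, r, v, 36), (y, p, x, 38), (y, r, x, 36)}.
π[C, D, E]: project onto (C, D, E) → {(m, 14, n), (m, 22, t), (m, 31, u), (p, 36, r), (p, 38, p), (q, 36, r), (q, 38, p), (v, 36, r), (v, 38, p), (x, 36, r), (x, 38, p)}

{(m, 14, n), (m, 22, t), (m, 31, u), (p, 36, r), (p, 38, p), (q, 36, r), (q, 38, p), (v, 36, r), (v, 38, p), (x, 36, r), (x, 38, p)}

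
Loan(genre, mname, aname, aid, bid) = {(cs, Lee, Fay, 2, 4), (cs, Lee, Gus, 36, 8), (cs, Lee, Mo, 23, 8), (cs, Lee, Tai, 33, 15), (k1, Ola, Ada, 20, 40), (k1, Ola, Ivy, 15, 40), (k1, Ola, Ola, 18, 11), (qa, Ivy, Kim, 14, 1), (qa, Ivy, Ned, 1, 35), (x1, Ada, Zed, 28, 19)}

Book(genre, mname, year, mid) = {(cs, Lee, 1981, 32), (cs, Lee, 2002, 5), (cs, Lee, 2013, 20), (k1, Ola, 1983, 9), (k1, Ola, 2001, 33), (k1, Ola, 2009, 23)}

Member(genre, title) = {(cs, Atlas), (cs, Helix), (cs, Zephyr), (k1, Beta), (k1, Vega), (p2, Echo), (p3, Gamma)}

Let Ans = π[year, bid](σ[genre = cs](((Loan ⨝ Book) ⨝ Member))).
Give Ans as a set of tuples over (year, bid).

{(1981, 15), (1981, 4), (1981, 8), (2002, 15), (2002, 4), (2002, 8), (2013, 15), (2013, 4), (2013, 8)}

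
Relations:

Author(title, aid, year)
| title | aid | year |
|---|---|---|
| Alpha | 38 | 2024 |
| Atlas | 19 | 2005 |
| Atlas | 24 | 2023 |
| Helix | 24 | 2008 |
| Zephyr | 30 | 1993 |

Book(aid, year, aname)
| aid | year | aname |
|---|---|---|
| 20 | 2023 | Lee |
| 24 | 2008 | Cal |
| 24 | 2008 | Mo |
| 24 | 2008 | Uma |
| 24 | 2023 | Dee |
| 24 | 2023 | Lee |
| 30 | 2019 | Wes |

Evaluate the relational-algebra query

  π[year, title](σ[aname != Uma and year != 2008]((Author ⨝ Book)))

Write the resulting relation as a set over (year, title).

{(2023, Atlas)}

Author ⋈ Book (natural join on aid, year): {(Atlas, 24, 2023, Dee), (Atlas, 24, 2023, Lee), (Helix, 24, 2008, Cal), (Helix, 24, 2008, Mo), (Helix, 24, 2008, Uma)}
Selection aname != Uma and year != 2008: {(Atlas, 24, 2023, Dee), (Atlas, 24, 2023, Lee)}
π_{year, title} gives {(2023, Atlas)} (1 duplicate(s) eliminated).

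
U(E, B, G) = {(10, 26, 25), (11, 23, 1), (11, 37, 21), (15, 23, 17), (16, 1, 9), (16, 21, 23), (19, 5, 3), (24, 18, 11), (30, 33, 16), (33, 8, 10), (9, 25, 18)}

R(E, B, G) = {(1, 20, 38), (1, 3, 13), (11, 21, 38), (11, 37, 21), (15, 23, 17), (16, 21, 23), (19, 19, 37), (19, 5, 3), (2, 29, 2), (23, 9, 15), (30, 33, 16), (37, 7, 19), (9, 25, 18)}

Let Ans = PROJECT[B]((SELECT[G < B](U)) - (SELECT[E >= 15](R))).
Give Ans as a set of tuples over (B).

Apply σ_{G < B}; surviving tuples: {(10, 26, 25), (11, 23, 1), (11, 37, 21), (15, 23, 17), (19, 5, 3), (24, 18, 11), (30, 33, 16), (9, 25, 18)}
Apply σ_{E >= 15}; surviving tuples: {(15, 23, 17), (16, 21, 23), (19, 19, 37), (19, 5, 3), (23, 9, 15), (30, 33, 16), (37, 7, 19)}
Taking the difference: {(10, 26, 25), (11, 23, 1), (11, 37, 21), (24, 18, 11), (9, 25, 18)}
Keep only column(s) B: {18, 23, 25, 26, 37}

{18, 23, 25, 26, 37}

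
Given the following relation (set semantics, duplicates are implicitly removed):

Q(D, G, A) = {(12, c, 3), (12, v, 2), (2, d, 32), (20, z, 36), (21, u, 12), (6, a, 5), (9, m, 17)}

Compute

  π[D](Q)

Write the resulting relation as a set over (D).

{12, 2, 20, 21, 6, 9}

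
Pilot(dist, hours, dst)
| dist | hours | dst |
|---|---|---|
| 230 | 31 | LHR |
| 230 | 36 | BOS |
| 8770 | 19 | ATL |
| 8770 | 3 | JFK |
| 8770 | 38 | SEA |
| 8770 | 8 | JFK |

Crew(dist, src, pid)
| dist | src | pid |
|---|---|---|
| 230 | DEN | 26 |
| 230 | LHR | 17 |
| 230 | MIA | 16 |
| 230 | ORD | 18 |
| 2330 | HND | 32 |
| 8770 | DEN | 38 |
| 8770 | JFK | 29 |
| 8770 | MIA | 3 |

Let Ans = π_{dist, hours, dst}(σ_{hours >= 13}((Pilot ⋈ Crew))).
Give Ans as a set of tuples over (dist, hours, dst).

{(230, 31, LHR), (230, 36, BOS), (8770, 19, ATL), (8770, 38, SEA)}

Pilot ⋈ Crew (natural join on dist): {(230, 31, LHR, DEN, 26), (230, 31, LHR, LHR, 17), (230, 31, LHR, MIA, 16), (230, 31, LHR, ORD, 18), (230, 36, BOS, DEN, 26), (230, 36, BOS, LHR, 17), (230, 36, BOS, MIA, 16), (230, 36, BOS, ORD, 18), (8770, 19, ATL, DEN, 38), (8770, 19, ATL, JFK, 29), (8770, 19, ATL, MIA, 3), (8770, 3, JFK, DEN, 38), (8770, 3, JFK, JFK, 29), (8770, 3, JFK, MIA, 3), (8770, 38, SEA, DEN, 38), (8770, 38, SEA, JFK, 29), (8770, 38, SEA, MIA, 3), (8770, 8, JFK, DEN, 38), (8770, 8, JFK, JFK, 29), (8770, 8, JFK, MIA, 3)}
Apply σ_{hours >= 13}; surviving tuples: {(230, 31, LHR, DEN, 26), (230, 31, LHR, LHR, 17), (230, 31, LHR, MIA, 16), (230, 31, LHR, ORD, 18), (230, 36, BOS, DEN, 26), (230, 36, BOS, LHR, 17), (230, 36, BOS, MIA, 16), (230, 36, BOS, ORD, 18), (8770, 19, ATL, DEN, 38), (8770, 19, ATL, JFK, 29), (8770, 19, ATL, MIA, 3), (8770, 38, SEA, DEN, 38), (8770, 38, SEA, JFK, 29), (8770, 38, SEA, MIA, 3)}
π[dist, hours, dst]: project onto (dist, hours, dst) (10 duplicate(s) eliminated) → {(230, 31, LHR), (230, 36, BOS), (8770, 19, ATL), (8770, 38, SEA)}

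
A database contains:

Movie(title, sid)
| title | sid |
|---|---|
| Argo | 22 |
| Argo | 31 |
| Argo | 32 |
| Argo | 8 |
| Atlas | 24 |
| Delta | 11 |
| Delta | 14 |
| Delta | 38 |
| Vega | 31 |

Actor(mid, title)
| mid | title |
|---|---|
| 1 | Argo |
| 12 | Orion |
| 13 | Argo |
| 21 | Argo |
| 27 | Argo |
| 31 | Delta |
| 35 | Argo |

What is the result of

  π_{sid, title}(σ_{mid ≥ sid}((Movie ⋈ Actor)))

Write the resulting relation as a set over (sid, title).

Joining Movie and Actor on title yields {(Argo, 22, 1), (Argo, 22, 13), (Argo, 22, 21), (Argo, 22, 27), (Argo, 22, 35), (Argo, 31, 1), (Argo, 31, 13), (Argo, 31, 21), (Argo, 31, 27), (Argo, 31, 35), (Argo, 32, 1), (Argo, 32, 13), (Argo, 32, 21), (Argo, 32, 27), (Argo, 32, 35), (Argo, 8, 1), (Argo, 8, 13), (Argo, 8, 21), (Argo, 8, 27), (Argo, 8, 35), (Delta, 11, 31), (Delta, 14, 31), (Delta, 38, 31)}.
σ[mid ≥ sid]: keep tuples satisfying mid ≥ sid → {(Argo, 22, 27), (Argo, 22, 35), (Argo, 31, 35), (Argo, 32, 35), (Argo, 8, 13), (Argo, 8, 21), (Argo, 8, 27), (Argo, 8, 35), (Delta, 11, 31), (Delta, 14, 31)}
π_{sid, title} gives {(11, Delta), (14, Delta), (22, Argo), (31, Argo), (32, Argo), (8, Argo)} (4 duplicate(s) eliminated).

{(11, Delta), (14, Delta), (22, Argo), (31, Argo), (32, Argo), (8, Argo)}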